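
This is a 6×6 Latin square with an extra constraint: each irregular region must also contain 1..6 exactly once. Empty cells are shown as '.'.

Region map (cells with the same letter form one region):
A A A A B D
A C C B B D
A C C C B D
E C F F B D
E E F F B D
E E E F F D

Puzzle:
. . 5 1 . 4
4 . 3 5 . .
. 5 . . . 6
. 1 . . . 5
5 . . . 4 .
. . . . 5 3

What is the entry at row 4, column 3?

4

row 3, column 5 = 1 (hidden single in row 3).
row 2, column 6 = 1 (hidden single in row 2).
row 5, column 6 = 2 (sole candidate).
row 3, column 1 = 3 (hidden single in row 3).
row 1, column 5 = 3 (hidden single in row 1).
row 4, column 4 = 3 (hidden single in row 4).
row 5, column 4 = 6 (sole candidate).
row 5, column 2 = 3 (sole candidate).
row 5, column 3 = 1 (sole candidate).
row 4, column 3 = 4: in row 4, 4 can only go here (every other open cell in that row sees a 4).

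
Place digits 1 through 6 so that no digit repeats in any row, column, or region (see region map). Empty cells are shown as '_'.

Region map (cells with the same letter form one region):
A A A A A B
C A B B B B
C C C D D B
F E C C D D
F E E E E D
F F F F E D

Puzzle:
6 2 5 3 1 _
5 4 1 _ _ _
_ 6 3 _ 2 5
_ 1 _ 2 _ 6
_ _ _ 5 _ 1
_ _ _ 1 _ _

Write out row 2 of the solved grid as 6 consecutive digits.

r1c6 = 4 (sole candidate).
r2c4 = 6: row 2 has {1,4,5}; col 4 has {1,2,3,5}; region has {1,4,5} → only 6 remains.
r2c5 = 3: row 2 has {1,4,5,6}; col 5 has {1,2}; region has {1,4,5,6} → only 3 remains.
r2c6 = 2: row 2 has {1,3,4,5,6}; col 6 has {1,4,5,6}; region has {1,3,4,5,6} → only 2 remains.

541632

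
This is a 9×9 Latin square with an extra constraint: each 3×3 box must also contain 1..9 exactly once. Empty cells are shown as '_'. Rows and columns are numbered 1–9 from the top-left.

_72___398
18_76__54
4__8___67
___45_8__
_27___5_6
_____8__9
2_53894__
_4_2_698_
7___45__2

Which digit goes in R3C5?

9

R1C5 = 1 (sole candidate).
R1C6 = 4 (sole candidate).
R2C7 = 2 (sole candidate).
R3C7 = 1 (sole candidate).
R6C7 = 7 (sole candidate).
R7C9 = 1 (sole candidate).
R8C1 = 3 (sole candidate).
R8C3 = 1 (sole candidate).
R8C5 = 7 (sole candidate).
R8C9 = 5 (sole candidate).
R9C4 = 1 (sole candidate).
R9C7 = 6 (sole candidate).
R9C8 = 3 (sole candidate).
R1C4 = 5 (sole candidate).
R2C6 = 3 (sole candidate).
R3C6 = 2 (sole candidate).
R4C9 = 3 (sole candidate).
R5C4 = 9 (sole candidate).
R5C5 = 3 (sole candidate).
R5C6 = 1 (sole candidate).
R5C8 = 4 (sole candidate).
R6C4 = 6 (sole candidate).
R6C5 = 2 (sole candidate).
R6C8 = 1 (sole candidate).
R7C2 = 6 (sole candidate).
R7C8 = 7 (sole candidate).
R9C2 = 9 (sole candidate).
R9C3 = 8 (sole candidate).
R1C1 = 6 (sole candidate).
R2C3 = 9 (sole candidate).
R3C3 = 3 (sole candidate).
R3C5 = 9: row 3 has {1,2,3,4,6,7,8}; col 5 has {1,2,3,4,5,6,7,8}; box has {1,2,3,4,5,6,7,8} → only 9 remains.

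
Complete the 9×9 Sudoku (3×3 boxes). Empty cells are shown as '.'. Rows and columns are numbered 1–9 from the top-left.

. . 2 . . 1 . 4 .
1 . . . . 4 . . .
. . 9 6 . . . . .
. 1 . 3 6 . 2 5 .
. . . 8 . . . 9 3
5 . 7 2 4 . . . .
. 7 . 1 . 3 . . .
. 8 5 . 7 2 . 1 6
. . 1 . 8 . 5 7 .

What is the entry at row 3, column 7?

1

row 6, column 6 = 9: row 6 has {2,4,5,7}; col 6 has {1,2,3,4}; box has {2,3,4,6,8} → only 9 remains.
row 9, column 6 = 6: row 9 has {1,5,7,8}; col 6 has {1,2,3,4,9}; box has {1,2,3,7,8} → only 6 remains.
row 4, column 6 = 7: row 4 has {1,2,3,5,6}; col 6 has {1,2,3,4,6,9}; box has {2,3,4,6,8,9} → only 7 remains.
row 5, column 6 = 5: row 5 has {3,8,9}; col 6 has {1,2,3,4,6,7,9}; box has {2,3,4,6,7,8,9} → only 5 remains.
row 3, column 6 = 8: row 3 has {6,9}; col 6 has {1,2,3,4,5,6,7,9}; box has {1,4,6} → only 8 remains.
row 5, column 5 = 1: row 5 has {3,5,8,9}; col 5 has {4,6,7,8}; box has {2,3,4,5,6,7,8,9} → only 1 remains.
row 4, column 1 = 9: in row 4, 9 can only go here (every other open cell in that row sees a 9).
row 5, column 7 = 7: in row 5, 7 can only go here (every other open cell in that row sees a 7).
row 6, column 2 = 3: in row 6, 3 can only go here (every other open cell in that row sees a 3).
row 7, column 5 = 5: in row 7, 5 can only go here (every other open cell in that row sees a 5).
row 9, column 1 = 3: in row 9, 3 can only go here (every other open cell in that row sees a 3).
row 8, column 1 = 4: row 8 has {1,2,5,6,7,8}; col 1 has {1,3,5,9}; box has {1,3,5,7,8} → only 4 remains.
row 8, column 4 = 9: row 8 has {1,2,4,5,6,7,8}; col 4 has {1,2,3,6,8}; box has {1,2,3,5,6,7,8} → only 9 remains.
row 8, column 7 = 3: row 8 has {1,2,4,5,6,7,8,9}; col 7 has {2,5,7}; box has {1,5,6,7} → only 3 remains.
row 9, column 4 = 4: row 9 has {1,3,5,6,7,8}; col 4 has {1,2,3,6,8,9}; box has {1,2,3,5,6,7,8,9} → only 4 remains.
row 3, column 1 = 7: row 3 has {6,8,9}; col 1 has {1,3,4,5,9}; box has {1,2,9} → only 7 remains.
row 3, column 7 = 1: row 3 has {6,7,8,9}; col 7 has {2,3,5,7}; box has {4} → only 1 remains.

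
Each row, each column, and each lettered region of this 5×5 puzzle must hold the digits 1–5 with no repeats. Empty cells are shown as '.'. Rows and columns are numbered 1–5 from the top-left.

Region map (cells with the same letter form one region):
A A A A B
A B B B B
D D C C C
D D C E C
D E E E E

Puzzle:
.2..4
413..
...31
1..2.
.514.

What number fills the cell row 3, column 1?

5

row 1, column 3 = 5 (sole candidate).
row 1, column 4 = 1 (sole candidate).
row 2, column 4 = 5 (sole candidate).
row 2, column 5 = 2 (sole candidate).
row 3, column 2 = 4 (sole candidate).
row 3, column 3 = 2 (sole candidate).
row 4, column 2 = 3 (sole candidate).
row 4, column 3 = 4 (sole candidate).
row 4, column 5 = 5 (sole candidate).
row 5, column 1 = 2 (sole candidate).
row 5, column 5 = 3 (sole candidate).
row 1, column 1 = 3 (sole candidate).
row 3, column 1 = 5: row 3 has {1,2,3,4}; col 1 has {1,2,3,4}; region has {1,2,3,4} → only 5 remains.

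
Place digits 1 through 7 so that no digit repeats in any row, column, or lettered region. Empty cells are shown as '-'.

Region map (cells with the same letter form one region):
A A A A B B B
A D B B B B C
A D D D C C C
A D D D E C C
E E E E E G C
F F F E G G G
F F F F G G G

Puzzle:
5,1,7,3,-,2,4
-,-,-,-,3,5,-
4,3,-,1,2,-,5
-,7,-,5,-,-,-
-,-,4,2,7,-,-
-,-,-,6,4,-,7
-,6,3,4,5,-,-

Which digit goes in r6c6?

r1c5 = 6: row 1 has {1,2,3,4,5,7}; col 5 has {2,3,4,5,7}; region has {2,3,4,5} → only 6 remains.
r2c3 = 1: row 2 has {3,5}; col 3 has {3,4,7}; region has {2,3,4,5,6} → only 1 remains.
r2c4 = 7: row 2 has {1,3,5}; col 4 has {1,2,3,4,5,6}; region has {1,2,3,4,5,6} → only 7 remains.
r2c7 = 6: row 2 has {1,3,5,7}; col 7 has {4,5,7}; region has {2,5} → only 6 remains.
r3c3 = 6: row 3 has {1,2,3,4,5}; col 3 has {1,3,4,7}; region has {1,3,5,7} → only 6 remains.
r3c6 = 7: row 3 has {1,2,3,4,5,6}; col 6 has {2,5}; region has {2,5,6} → only 7 remains.
r4c3 = 2: row 4 has {5,7}; col 3 has {1,3,4,6,7}; region has {1,3,5,6,7} → only 2 remains.
r4c5 = 1: row 4 has {2,5,7}; col 5 has {2,3,4,5,6,7}; region has {2,4,6,7} → only 1 remains.
r4c7 = 3: row 4 has {1,2,5,7}; col 7 has {4,5,6,7}; region has {2,5,6,7} → only 3 remains.
r5c1 = 3: row 5 has {2,4,7}; col 1 has {4,5}; region has {1,2,4,6,7} → only 3 remains.
r5c2 = 5: row 5 has {2,3,4,7}; col 2 has {1,3,6,7}; region has {1,2,3,4,6,7} → only 5 remains.
r5c7 = 1: row 5 has {2,3,4,5,7}; col 7 has {3,4,5,6,7}; region has {2,3,5,6,7} → only 1 remains.
r6c2 = 2: row 6 has {4,6,7}; col 2 has {1,3,5,6,7}; region has {3,4,6} → only 2 remains.
r6c3 = 5: row 6 has {2,4,6,7}; col 3 has {1,2,3,4,6,7}; region has {2,3,4,6} → only 5 remains.
r7c6 = 1: row 7 has {3,4,5,6}; col 6 has {2,5,7}; region has {4,5,7} → only 1 remains.
r7c7 = 2: row 7 has {1,3,4,5,6}; col 7 has {1,3,4,5,6,7}; region has {1,4,5,7} → only 2 remains.
r2c1 = 2: row 2 has {1,3,5,6,7}; col 1 has {3,4,5}; region has {1,3,4,5,7} → only 2 remains.
r2c2 = 4: row 2 has {1,2,3,5,6,7}; col 2 has {1,2,3,5,6,7}; region has {1,2,3,5,6,7} → only 4 remains.
r4c1 = 6: row 4 has {1,2,3,5,7}; col 1 has {2,3,4,5}; region has {1,2,3,4,5,7} → only 6 remains.
r4c6 = 4: row 4 has {1,2,3,5,6,7}; col 6 has {1,2,5,7}; region has {1,2,3,5,6,7} → only 4 remains.
r5c6 = 6: row 5 has {1,2,3,4,5,7}; col 6 has {1,2,4,5,7}; region has {1,2,4,5,7} → only 6 remains.
r6c1 = 1: row 6 has {2,4,5,6,7}; col 1 has {2,3,4,5,6}; region has {2,3,4,5,6} → only 1 remains.
r6c6 = 3: row 6 has {1,2,4,5,6,7}; col 6 has {1,2,4,5,6,7}; region has {1,2,4,5,6,7} → only 3 remains.

3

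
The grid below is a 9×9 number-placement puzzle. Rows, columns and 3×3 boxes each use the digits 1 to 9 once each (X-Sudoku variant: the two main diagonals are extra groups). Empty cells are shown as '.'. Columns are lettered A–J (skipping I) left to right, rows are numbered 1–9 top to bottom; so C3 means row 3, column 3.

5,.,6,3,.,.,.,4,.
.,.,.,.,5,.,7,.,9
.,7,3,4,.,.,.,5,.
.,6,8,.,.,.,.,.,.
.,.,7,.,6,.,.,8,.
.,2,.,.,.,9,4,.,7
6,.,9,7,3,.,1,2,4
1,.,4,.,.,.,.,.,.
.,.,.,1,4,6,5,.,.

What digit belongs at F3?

D4 = 2: row 4 has {6,8}; col 4 has {1,3,4,7}; box has {6,9}; main diagonal has {1,3,5,6,9} → only 2 remains.
D5 = 5: row 5 has {6,7,8}; col 4 has {1,2,3,4,7}; box has {2,6,9} → only 5 remains.
A6 = 3: row 6 has {2,4,7,9}; col 1 has {1,5,6}; box has {2,6,7,8} → only 3 remains.
D6 = 8: row 6 has {2,3,4,7,9}; col 4 has {1,2,3,4,5,7}; box has {2,5,6,9}; anti-diagonal has {6,9} → only 8 remains.
E6 = 1: row 6 has {2,3,4,7,8,9}; col 5 has {3,4,5,6}; box has {2,5,6,8,9} → only 1 remains.
H6 = 6: row 6 has {1,2,3,4,7,8,9}; col 8 has {2,4,5,8}; box has {4,7,8} → only 6 remains.
D8 = 9: row 8 has {1,4}; col 4 has {1,2,3,4,5,7,8}; box has {1,3,4,6,7} → only 9 remains.
H8 = 7: row 8 has {1,4,9}; col 8 has {2,4,5,6,8}; box has {1,2,4,5}; main diagonal has {1,2,3,5,6,9} → only 7 remains.
C9 = 2: row 9 has {1,4,5,6}; col 3 has {3,4,6,7,8,9}; box has {1,4,6,9} → only 2 remains.
J9 = 8: row 9 has {1,2,4,5,6}; col 9 has {4,7,9}; box has {1,2,4,5,7}; main diagonal has {1,2,3,5,6,7,9} → only 8 remains.
B2 = 4: row 2 has {5,7,9}; col 2 has {2,6,7}; box has {3,5,6,7}; main diagonal has {1,2,3,5,6,7,8,9} → only 4 remains.
C2 = 1: row 2 has {4,5,7,9}; col 3 has {2,3,4,6,7,8,9}; box has {3,4,5,6,7} → only 1 remains.
D2 = 6: row 2 has {1,4,5,7,9}; col 4 has {1,2,3,4,5,7,8,9}; box has {3,4,5} → only 6 remains.
H2 = 3: row 2 has {1,4,5,6,7,9}; col 8 has {2,4,5,6,7,8}; box has {4,5,7,9}; anti-diagonal has {6,8,9} → only 3 remains.
G3 = 2: row 3 has {3,4,5,7}; col 7 has {1,4,5,7}; box has {3,4,5,7,9}; anti-diagonal has {3,6,8,9} → only 2 remains.
E4 = 7: row 4 has {2,6,8}; col 5 has {1,3,4,5,6}; box has {1,2,5,6,8,9} → only 7 remains.
F4 = 4: row 4 has {2,6,7,8}; col 6 has {6,9}; box has {1,2,5,6,7,8,9}; anti-diagonal has {2,3,6,8,9} → only 4 remains.
F5 = 3: row 5 has {5,6,7,8}; col 6 has {4,6,9}; box has {1,2,4,5,6,7,8,9} → only 3 remains.
G5 = 9: row 5 has {3,5,6,7,8}; col 7 has {1,2,4,5,7}; box has {4,6,7,8} → only 9 remains.
C6 = 5: row 6 has {1,2,3,4,6,7,8,9}; col 3 has {1,2,3,4,6,7,8,9}; box has {2,3,6,7,8} → only 5 remains.
B8 = 5: row 8 has {1,4,7,9}; col 2 has {2,4,6,7}; box has {1,2,4,6,9}; anti-diagonal has {2,3,4,6,8,9} → only 5 remains.
A9 = 7: row 9 has {1,2,4,5,6,8}; col 1 has {1,3,5,6}; box has {1,2,4,5,6,9}; anti-diagonal has {2,3,4,5,6,8,9} → only 7 remains.
B9 = 3: row 9 has {1,2,4,5,6,7,8}; col 2 has {2,4,5,6,7}; box has {1,2,4,5,6,7,9} → only 3 remains.
H9 = 9: row 9 has {1,2,3,4,5,6,7,8}; col 8 has {2,3,4,5,6,7,8}; box has {1,2,4,5,7,8} → only 9 remains.
G1 = 8: row 1 has {3,4,5,6}; col 7 has {1,2,4,5,7,9}; box has {2,3,4,5,7,9} → only 8 remains.
J1 = 1: row 1 has {3,4,5,6,8}; col 9 has {4,7,8,9}; box has {2,3,4,5,7,8,9}; anti-diagonal has {2,3,4,5,6,7,8,9} → only 1 remains.
J3 = 6: row 3 has {2,3,4,5,7}; col 9 has {1,4,7,8,9}; box has {1,2,3,4,5,7,8,9} → only 6 remains.
A4 = 9: row 4 has {2,4,6,7,8}; col 1 has {1,3,5,6,7}; box has {2,3,5,6,7,8} → only 9 remains.
G4 = 3: row 4 has {2,4,6,7,8,9}; col 7 has {1,2,4,5,7,8,9}; box has {4,6,7,8,9} → only 3 remains.
H4 = 1: row 4 has {2,3,4,6,7,8,9}; col 8 has {2,3,4,5,6,7,8,9}; box has {3,4,6,7,8,9} → only 1 remains.
J4 = 5: row 4 has {1,2,3,4,6,7,8,9}; col 9 has {1,4,6,7,8,9}; box has {1,3,4,6,7,8,9} → only 5 remains.
A5 = 4: row 5 has {3,5,6,7,8,9}; col 1 has {1,3,5,6,7,9}; box has {2,3,5,6,7,8,9} → only 4 remains.
B5 = 1: row 5 has {3,4,5,6,7,8,9}; col 2 has {2,3,4,5,6,7}; box has {2,3,4,5,6,7,8,9} → only 1 remains.
J5 = 2: row 5 has {1,3,4,5,6,7,8,9}; col 9 has {1,4,5,6,7,8,9}; box has {1,3,4,5,6,7,8,9} → only 2 remains.
B7 = 8: row 7 has {1,2,3,4,6,7,9}; col 2 has {1,2,3,4,5,6,7}; box has {1,2,3,4,5,6,7,9} → only 8 remains.
F7 = 5: row 7 has {1,2,3,4,6,7,8,9}; col 6 has {3,4,6,9}; box has {1,3,4,6,7,9} → only 5 remains.
G8 = 6: row 8 has {1,4,5,7,9}; col 7 has {1,2,3,4,5,7,8,9}; box has {1,2,4,5,7,8,9} → only 6 remains.
J8 = 3: row 8 has {1,4,5,6,7,9}; col 9 has {1,2,4,5,6,7,8,9}; box has {1,2,4,5,6,7,8,9} → only 3 remains.
B1 = 9: row 1 has {1,3,4,5,6,8}; col 2 has {1,2,3,4,5,6,7,8}; box has {1,3,4,5,6,7} → only 9 remains.
E1 = 2: row 1 has {1,3,4,5,6,8,9}; col 5 has {1,3,4,5,6,7}; box has {3,4,5,6} → only 2 remains.
F1 = 7: row 1 has {1,2,3,4,5,6,8,9}; col 6 has {3,4,5,6,9}; box has {2,3,4,5,6} → only 7 remains.
F2 = 8: row 2 has {1,3,4,5,6,7,9}; col 6 has {3,4,5,6,7,9}; box has {2,3,4,5,6,7} → only 8 remains.
A3 = 8: row 3 has {2,3,4,5,6,7}; col 1 has {1,3,4,5,6,7,9}; box has {1,3,4,5,6,7,9} → only 8 remains.
E3 = 9: row 3 has {2,3,4,5,6,7,8}; col 5 has {1,2,3,4,5,6,7}; box has {2,3,4,5,6,7,8} → only 9 remains.
F3 = 1: row 3 has {2,3,4,5,6,7,8,9}; col 6 has {3,4,5,6,7,8,9}; box has {2,3,4,5,6,7,8,9} → only 1 remains.

1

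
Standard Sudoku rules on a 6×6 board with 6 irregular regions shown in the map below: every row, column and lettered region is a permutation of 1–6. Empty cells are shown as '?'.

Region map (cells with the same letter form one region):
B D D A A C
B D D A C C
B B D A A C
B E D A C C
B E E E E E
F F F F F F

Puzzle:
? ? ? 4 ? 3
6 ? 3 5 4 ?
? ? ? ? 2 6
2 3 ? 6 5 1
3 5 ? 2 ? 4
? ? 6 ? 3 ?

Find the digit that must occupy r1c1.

5

r1c5 = 1: row 1 has {3,4}; col 5 has {2,3,4,5}; region has {2,4,5,6} → only 1 remains.
r2c6 = 2: row 2 has {3,4,5,6}; col 6 has {1,3,4,6}; region has {1,3,4,5,6} → only 2 remains.
r3c4 = 3: row 3 has {2,6}; col 4 has {2,4,5,6}; region has {1,2,4,5,6} → only 3 remains.
r4c3 = 4: row 4 has {1,2,3,5,6}; col 3 has {3,6}; region has {3} → only 4 remains.
r5c3 = 1: row 5 has {2,3,4,5}; col 3 has {3,4,6}; region has {2,3,4,5} → only 1 remains.
r5c5 = 6: row 5 has {1,2,3,4,5}; col 5 has {1,2,3,4,5}; region has {1,2,3,4,5} → only 6 remains.
r6c4 = 1: row 6 has {3,6}; col 4 has {2,3,4,5,6}; region has {3,6} → only 1 remains.
r6c6 = 5: row 6 has {1,3,6}; col 6 has {1,2,3,4,6}; region has {1,3,6} → only 5 remains.
r1c1 = 5: row 1 has {1,3,4}; col 1 has {2,3,6}; region has {2,3,6} → only 5 remains.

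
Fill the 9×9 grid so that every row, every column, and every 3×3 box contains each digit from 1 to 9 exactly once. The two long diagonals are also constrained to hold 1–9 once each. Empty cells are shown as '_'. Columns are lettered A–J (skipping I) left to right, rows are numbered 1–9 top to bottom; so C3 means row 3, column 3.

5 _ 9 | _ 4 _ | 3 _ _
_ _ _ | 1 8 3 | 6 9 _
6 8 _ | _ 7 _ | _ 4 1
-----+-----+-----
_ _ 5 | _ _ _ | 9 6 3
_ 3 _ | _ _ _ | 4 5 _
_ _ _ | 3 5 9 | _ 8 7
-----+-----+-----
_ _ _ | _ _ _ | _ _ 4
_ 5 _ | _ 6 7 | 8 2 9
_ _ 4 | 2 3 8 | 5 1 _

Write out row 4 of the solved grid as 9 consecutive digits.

D1 = 6: row 1 has {3,4,5,9}; col 4 has {1,2,3}; box has {1,3,4,7,8} → only 6 remains.
F1 = 2: row 1 has {3,4,5,6,9}; col 6 has {3,7,8,9}; box has {1,3,4,6,7,8} → only 2 remains.
H1 = 7: row 1 has {2,3,4,5,6,9}; col 8 has {1,2,4,5,6,8,9}; box has {1,3,4,6,9} → only 7 remains.
J1 = 8: row 1 has {2,3,4,5,6,7,9}; col 9 has {1,3,4,7,9}; box has {1,3,4,6,7,9}; anti-diagonal has {3,5,9} → only 8 remains.
C3 = 3: row 3 has {1,4,6,7,8}; col 3 has {4,5,9}; box has {5,6,8,9}; main diagonal has {2,5,9} → only 3 remains.
F3 = 5: row 3 has {1,3,4,6,7,8}; col 6 has {2,3,7,8,9}; box has {1,2,3,4,6,7,8} → only 5 remains.
G3 = 2: row 3 has {1,3,4,5,6,7,8}; col 7 has {3,4,5,6,8,9}; box has {1,3,4,6,7,8,9}; anti-diagonal has {3,5,8,9} → only 2 remains.
E5 = 1: row 5 has {3,4,5}; col 5 has {3,4,5,6,7,8}; box has {3,5,9}; main diagonal has {2,3,5,9}; anti-diagonal has {2,3,5,8,9} → only 1 remains.
F5 = 6: row 5 has {1,3,4,5}; col 6 has {2,3,5,7,8,9}; box has {1,3,5,9} → only 6 remains.
J5 = 2: row 5 has {1,3,4,5,6}; col 9 has {1,3,4,7,8,9}; box has {3,4,5,6,7,8,9} → only 2 remains.
G6 = 1: row 6 has {3,5,7,8,9}; col 7 has {2,3,4,5,6,8,9}; box has {2,3,4,5,6,7,8,9} → only 1 remains.
E7 = 9: row 7 has {4}; col 5 has {1,3,4,5,6,7,8}; box has {2,3,6,7,8} → only 9 remains.
F7 = 1: row 7 has {4,9}; col 6 has {2,3,5,6,7,8,9}; box has {2,3,6,7,8,9} → only 1 remains.
G7 = 7: row 7 has {1,4,9}; col 7 has {1,2,3,4,5,6,8,9}; box has {1,2,4,5,8,9}; main diagonal has {1,2,3,5,9} → only 7 remains.
H7 = 3: row 7 has {1,4,7,9}; col 8 has {1,2,4,5,6,7,8,9}; box has {1,2,4,5,7,8,9} → only 3 remains.
C8 = 1: row 8 has {2,5,6,7,8,9}; col 3 has {3,4,5,9}; box has {4,5} → only 1 remains.
D8 = 4: row 8 has {1,2,5,6,7,8,9}; col 4 has {1,2,3,6}; box has {1,2,3,6,7,8,9} → only 4 remains.
A9 = 7: row 9 has {1,2,3,4,5,8}; col 1 has {5,6}; box has {1,4,5}; anti-diagonal has {1,2,3,5,8,9} → only 7 remains.
J9 = 6: row 9 has {1,2,3,4,5,7,8}; col 9 has {1,2,3,4,7,8,9}; box has {1,2,3,4,5,7,8,9}; main diagonal has {1,2,3,5,7,9} → only 6 remains.
B1 = 1: row 1 has {2,3,4,5,6,7,8,9}; col 2 has {3,5,8}; box has {3,5,6,8,9} → only 1 remains.
B2 = 4: row 2 has {1,3,6,8,9}; col 2 has {1,3,5,8}; box has {1,3,5,6,8,9}; main diagonal has {1,2,3,5,6,7,9} → only 4 remains.
J2 = 5: row 2 has {1,3,4,6,8,9}; col 9 has {1,2,3,4,6,7,8,9}; box has {1,2,3,4,6,7,8,9} → only 5 remains.
D3 = 9: row 3 has {1,2,3,4,5,6,7,8}; col 4 has {1,2,3,4,6}; box has {1,2,3,4,5,6,7,8} → only 9 remains.
D4 = 8: row 4 has {3,5,6,9}; col 4 has {1,2,3,4,6,9}; box has {1,3,5,6,9}; main diagonal has {1,2,3,4,5,6,7,9} → only 8 remains.
E4 = 2: row 4 has {3,5,6,8,9}; col 5 has {1,3,4,5,6,7,8,9}; box has {1,3,5,6,8,9} → only 2 remains.
F4 = 4: row 4 has {2,3,5,6,8,9}; col 6 has {1,2,3,5,6,7,8,9}; box has {1,2,3,5,6,8,9}; anti-diagonal has {1,2,3,5,7,8,9} → only 4 remains.
D5 = 7: row 5 has {1,2,3,4,5,6}; col 4 has {1,2,3,4,6,8,9}; box has {1,2,3,4,5,6,8,9} → only 7 remains.
C7 = 6: row 7 has {1,3,4,7,9}; col 3 has {1,3,4,5,9}; box has {1,4,5,7}; anti-diagonal has {1,2,3,4,5,7,8,9} → only 6 remains.
D7 = 5: row 7 has {1,3,4,6,7,9}; col 4 has {1,2,3,4,6,7,8,9}; box has {1,2,3,4,6,7,8,9} → only 5 remains.
A8 = 3: row 8 has {1,2,4,5,6,7,8,9}; col 1 has {5,6,7}; box has {1,4,5,6,7} → only 3 remains.
B9 = 9: row 9 has {1,2,3,4,5,6,7,8}; col 2 has {1,3,4,5,8}; box has {1,3,4,5,6,7} → only 9 remains.
A2 = 2: row 2 has {1,3,4,5,6,8,9}; col 1 has {3,5,6,7}; box has {1,3,4,5,6,8,9} → only 2 remains.
C2 = 7: row 2 has {1,2,3,4,5,6,8,9}; col 3 has {1,3,4,5,6,9}; box has {1,2,3,4,5,6,8,9} → only 7 remains.
A4 = 1: row 4 has {2,3,4,5,6,8,9}; col 1 has {2,3,5,6,7}; box has {3,5} → only 1 remains.
B4 = 7: row 4 has {1,2,3,4,5,6,8,9}; col 2 has {1,3,4,5,8,9}; box has {1,3,5} → only 7 remains.

175824963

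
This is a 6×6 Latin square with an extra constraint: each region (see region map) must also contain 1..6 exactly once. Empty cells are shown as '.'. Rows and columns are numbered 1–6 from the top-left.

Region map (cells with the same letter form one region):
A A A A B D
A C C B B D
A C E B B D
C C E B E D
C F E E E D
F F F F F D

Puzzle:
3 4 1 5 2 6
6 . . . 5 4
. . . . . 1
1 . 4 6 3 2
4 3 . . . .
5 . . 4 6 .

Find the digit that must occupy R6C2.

1

R2C2 = 2 (sole candidate).
R2C3 = 3 (sole candidate).
R2C4 = 1 (sole candidate).
R3C1 = 2 (sole candidate).
R3C4 = 3 (sole candidate).
R3C5 = 4 (sole candidate).
R4C2 = 5 (sole candidate).
R5C4 = 2 (sole candidate).
R5C5 = 1 (sole candidate).
R5C6 = 5 (sole candidate).
R6C2 = 1: row 6 has {4,5,6}; col 2 has {2,3,4,5}; region has {3,4,5,6} → only 1 remains.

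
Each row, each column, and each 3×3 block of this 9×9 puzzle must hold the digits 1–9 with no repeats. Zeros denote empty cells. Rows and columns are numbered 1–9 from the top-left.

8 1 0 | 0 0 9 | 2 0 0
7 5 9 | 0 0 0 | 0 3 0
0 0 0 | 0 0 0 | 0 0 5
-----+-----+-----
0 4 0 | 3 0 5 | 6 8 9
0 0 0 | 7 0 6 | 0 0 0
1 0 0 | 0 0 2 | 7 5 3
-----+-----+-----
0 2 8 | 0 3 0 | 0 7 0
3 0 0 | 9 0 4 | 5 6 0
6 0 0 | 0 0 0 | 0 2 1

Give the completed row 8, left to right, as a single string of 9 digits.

r1c8 = 4 (sole candidate).
r4c1 = 2 (sole candidate).
r4c3 = 7 (sole candidate).
r4c5 = 1 (sole candidate).
r5c8 = 1 (sole candidate).
r6c3 = 6 (sole candidate).
r7c6 = 1 (sole candidate).
r7c9 = 4 (sole candidate).
r8c2 = 7: row 8 has {3,4,5,6,9}; col 2 has {1,2,4,5}; box has {2,3,6,8} → only 7 remains.
r8c3 = 1: row 8 has {3,4,5,6,7,9}; col 3 has {6,7,8,9}; box has {2,3,6,7,8} → only 1 remains.
r8c9 = 8: row 8 has {1,3,4,5,6,7,9}; col 9 has {1,3,4,5,9}; box has {1,2,4,5,6,7} → only 8 remains.
r9c2 = 9 (sole candidate).
r9c7 = 3 (sole candidate).
r1c3 = 3 (sole candidate).
r2c6 = 8 (sole candidate).
r2c7 = 1 (sole candidate).
r2c9 = 6 (sole candidate).
r3c1 = 4 (sole candidate).
r3c2 = 6 (sole candidate).
r3c3 = 2 (sole candidate).
r3c4 = 1 (sole candidate).
r3c5 = 7 (sole candidate).
r3c6 = 3 (sole candidate).
r3c8 = 9 (sole candidate).
r5c3 = 5 (sole candidate).
r5c7 = 4 (sole candidate).
r5c9 = 2 (sole candidate).
r6c2 = 8 (sole candidate).
r6c4 = 4 (sole candidate).
r6c5 = 9 (sole candidate).
r7c1 = 5 (sole candidate).
r7c4 = 6 (sole candidate).
r7c7 = 9 (sole candidate).
r8c5 = 2: row 8 has {1,3,4,5,6,7,8,9}; col 5 has {1,3,7,9}; box has {1,3,4,6,9} → only 2 remains.

371924568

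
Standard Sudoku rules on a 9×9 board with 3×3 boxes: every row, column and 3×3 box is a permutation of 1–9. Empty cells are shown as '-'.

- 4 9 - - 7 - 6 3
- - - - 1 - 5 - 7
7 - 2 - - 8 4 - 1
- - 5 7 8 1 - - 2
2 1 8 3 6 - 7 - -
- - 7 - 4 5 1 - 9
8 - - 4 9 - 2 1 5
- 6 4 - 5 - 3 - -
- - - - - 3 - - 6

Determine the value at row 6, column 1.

6

row 1, column 5 = 2 (sole candidate).
row 1, column 7 = 8 (sole candidate).
row 3, column 5 = 3 (sole candidate).
row 3, column 8 = 9 (sole candidate).
row 4, column 7 = 6 (sole candidate).
row 5, column 6 = 9 (sole candidate).
row 5, column 9 = 4 (sole candidate).
row 6, column 2 = 3 (sole candidate).
row 6, column 4 = 2 (sole candidate).
row 6, column 8 = 8 (sole candidate).
row 7, column 2 = 7 (sole candidate).
row 7, column 3 = 3 (sole candidate).
row 7, column 6 = 6 (sole candidate).
row 8, column 6 = 2 (sole candidate).
row 8, column 8 = 7 (sole candidate).
row 8, column 9 = 8 (sole candidate).
row 9, column 3 = 1 (sole candidate).
row 9, column 4 = 8 (sole candidate).
row 9, column 5 = 7 (sole candidate).
row 9, column 7 = 9 (sole candidate).
row 9, column 8 = 4 (sole candidate).
row 1, column 4 = 5 (sole candidate).
row 2, column 2 = 8 (sole candidate).
row 2, column 3 = 6 (sole candidate).
row 2, column 4 = 9 (sole candidate).
row 2, column 6 = 4 (sole candidate).
row 2, column 8 = 2 (sole candidate).
row 3, column 2 = 5 (sole candidate).
row 3, column 4 = 6 (sole candidate).
row 4, column 2 = 9 (sole candidate).
row 4, column 8 = 3 (sole candidate).
row 5, column 8 = 5 (sole candidate).
row 6, column 1 = 6: row 6 has {1,2,3,4,5,7,8,9}; col 1 has {2,7,8}; box has {1,2,3,5,7,8,9} → only 6 remains.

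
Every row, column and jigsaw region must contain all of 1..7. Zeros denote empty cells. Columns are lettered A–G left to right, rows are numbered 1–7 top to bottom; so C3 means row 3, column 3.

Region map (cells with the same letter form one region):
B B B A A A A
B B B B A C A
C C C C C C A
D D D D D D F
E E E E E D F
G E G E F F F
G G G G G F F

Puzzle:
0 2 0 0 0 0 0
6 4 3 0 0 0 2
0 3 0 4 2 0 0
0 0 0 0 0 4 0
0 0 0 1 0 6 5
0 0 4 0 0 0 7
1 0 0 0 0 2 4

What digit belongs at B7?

B5 = 7: row 5 has {1,5,6}; col 2 has {2,3,4}; region has {1} → only 7 remains.
C5 = 2: row 5 has {1,5,6,7}; col 3 has {3,4}; region has {1,7} → only 2 remains.
E1 = 4: in row 1, 4 can only go here (every other open cell in that row sees a 4).
E5 = 3: row 5 has {1,2,5,6,7}; col 5 has {2,4}; region has {1,2,7} → only 3 remains.
A5 = 4: row 5 has {1,2,3,5,6,7}; col 1 has {1,6}; region has {1,2,3,7} → only 4 remains.
G4 = 6: in row 4, 6 can only go here (every other open cell in that row sees a 6).
G3 = 1: row 3 has {2,3,4}; col 7 has {2,4,5,6,7}; region has {2,4} → only 1 remains.
E6 = 1: row 6 has {4,7}; col 5 has {2,3,4}; region has {2,4,5,6,7} → only 1 remains.
F6 = 3: row 6 has {1,4,7}; col 6 has {2,4,6}; region has {1,2,4,5,6,7} → only 3 remains.
G1 = 3: row 1 has {2,4}; col 7 has {1,2,4,5,6,7}; region has {1,2,4} → only 3 remains.
C1 = 1: in row 1, 1 can only go here (every other open cell in that row sees a 1).
D1 = 6: in row 1, 6 can only go here (every other open cell in that row sees a 6).
D6 = 5: row 6 has {1,3,4,7}; col 4 has {1,4,6}; region has {1,2,3,4,7} → only 5 remains.
D2 = 7: row 2 has {2,3,4,6}; col 4 has {1,4,5,6}; region has {1,2,3,4,6} → only 7 remains.
E2 = 5: row 2 has {2,3,4,6,7}; col 5 has {1,2,3,4}; region has {1,2,3,4,6} → only 5 remains.
F2 = 1: row 2 has {2,3,4,5,6,7}; col 6 has {2,3,4,6}; region has {2,3,4} → only 1 remains.
E4 = 7: row 4 has {4,6}; col 5 has {1,2,3,4,5}; region has {4,6} → only 7 remains.
A6 = 2: row 6 has {1,3,4,5,7}; col 1 has {1,4,6}; region has {1,4} → only 2 remains.
B6 = 6: row 6 has {1,2,3,4,5,7}; col 2 has {2,3,4,7}; region has {1,2,3,4,5,7} → only 6 remains.
B7 = 5: row 7 has {1,2,4}; col 2 has {2,3,4,6,7}; region has {1,2,4} → only 5 remains.

5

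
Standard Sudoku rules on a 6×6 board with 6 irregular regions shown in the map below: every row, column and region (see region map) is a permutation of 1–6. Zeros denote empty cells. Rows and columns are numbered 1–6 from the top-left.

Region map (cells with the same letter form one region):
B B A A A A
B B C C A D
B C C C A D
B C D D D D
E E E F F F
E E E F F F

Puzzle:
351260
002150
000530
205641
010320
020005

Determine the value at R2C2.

6

R1C6 = 4: row 1 has {1,2,3,5,6}; col 6 has {1,5}; region has {1,2,3,5,6} → only 4 remains.
R2C6 = 3: row 2 has {1,2,5}; col 6 has {1,4,5}; region has {1,4,5,6} → only 3 remains.
R3C6 = 2: row 3 has {3,5}; col 6 has {1,3,4,5}; region has {1,3,4,5,6} → only 2 remains.
R4C2 = 3: row 4 has {1,2,4,5,6}; col 2 has {1,2,5}; region has {1,2,5} → only 3 remains.
R5C6 = 6: row 5 has {1,2,3}; col 6 has {1,2,3,4,5}; region has {2,3,5} → only 6 remains.
R6C4 = 4: row 6 has {2,5}; col 4 has {1,2,3,5,6}; region has {2,3,5,6} → only 4 remains.
R6C5 = 1: row 6 has {2,4,5}; col 5 has {2,3,4,5,6}; region has {2,3,4,5,6} → only 1 remains.
R5C3 = 4: row 5 has {1,2,3,6}; col 3 has {1,2,5}; region has {1,2} → only 4 remains.
R6C1 = 6: row 6 has {1,2,4,5}; col 1 has {2,3}; region has {1,2,4} → only 6 remains.
R6C3 = 3: row 6 has {1,2,4,5,6}; col 3 has {1,2,4,5}; region has {1,2,4,6} → only 3 remains.
R2C1 = 4: row 2 has {1,2,3,5}; col 1 has {2,3,6}; region has {2,3,5} → only 4 remains.
R2C2 = 6: row 2 has {1,2,3,4,5}; col 2 has {1,2,3,5}; region has {2,3,4,5} → only 6 remains.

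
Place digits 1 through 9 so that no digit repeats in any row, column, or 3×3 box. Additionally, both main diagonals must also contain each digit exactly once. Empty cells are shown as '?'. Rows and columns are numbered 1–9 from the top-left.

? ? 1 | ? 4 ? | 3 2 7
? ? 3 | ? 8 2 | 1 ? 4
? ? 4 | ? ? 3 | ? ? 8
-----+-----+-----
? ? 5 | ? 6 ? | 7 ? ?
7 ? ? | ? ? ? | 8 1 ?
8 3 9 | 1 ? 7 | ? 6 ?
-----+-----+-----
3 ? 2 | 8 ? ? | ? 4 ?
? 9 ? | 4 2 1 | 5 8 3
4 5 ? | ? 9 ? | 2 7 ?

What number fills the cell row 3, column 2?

7

row 2, column 2 = 6: row 2 has {1,2,3,4,8}; col 2 has {3,5,9}; box has {1,3,4}; main diagonal has {4,7,8} → only 6 remains.
row 2, column 8 = 5: row 2 has {1,2,3,4,6,8}; col 8 has {1,2,4,6,7,8}; box has {1,2,3,4,7,8}; anti-diagonal has {1,2,4,7,9} → only 5 remains.
row 3, column 7 = 6: row 3 has {3,4,8}; col 7 has {1,2,3,5,7,8}; box has {1,2,3,4,5,7,8}; anti-diagonal has {1,2,4,5,7,9} → only 6 remains.
row 3, column 8 = 9: row 3 has {3,4,6,8}; col 8 has {1,2,4,5,6,7,8}; box has {1,2,3,4,5,6,7,8} → only 9 remains.
row 4, column 6 = 8: row 4 has {5,6,7}; col 6 has {1,2,3,7}; box has {1,6,7}; anti-diagonal has {1,2,4,5,6,7,9} → only 8 remains.
row 4, column 8 = 3: row 4 has {5,6,7,8}; col 8 has {1,2,4,5,6,7,8,9}; box has {1,6,7,8} → only 3 remains.
row 5, column 3 = 6: row 5 has {1,7,8}; col 3 has {1,2,3,4,5,9}; box has {3,5,7,8,9} → only 6 remains.
row 5, column 5 = 3: row 5 has {1,6,7,8}; col 5 has {2,4,6,8,9}; box has {1,6,7,8}; main diagonal has {4,6,7,8}; anti-diagonal has {1,2,4,5,6,7,8,9} → only 3 remains.
row 6, column 5 = 5: row 6 has {1,3,6,7,8,9}; col 5 has {2,3,4,6,8,9}; box has {1,3,6,7,8} → only 5 remains.
row 6, column 7 = 4: row 6 has {1,3,5,6,7,8,9}; col 7 has {1,2,3,5,6,7,8}; box has {1,3,6,7,8} → only 4 remains.
row 6, column 9 = 2: row 6 has {1,3,4,5,6,7,8,9}; col 9 has {3,4,7,8}; box has {1,3,4,6,7,8} → only 2 remains.
row 7, column 5 = 7: row 7 has {2,3,4,8}; col 5 has {2,3,4,5,6,8,9}; box has {1,2,4,8,9} → only 7 remains.
row 7, column 7 = 9: row 7 has {2,3,4,7,8}; col 7 has {1,2,3,4,5,6,7,8}; box has {2,3,4,5,7,8}; main diagonal has {3,4,6,7,8} → only 9 remains.
row 8, column 1 = 6: row 8 has {1,2,3,4,5,8,9}; col 1 has {3,4,7,8}; box has {2,3,4,5,9} → only 6 remains.
row 8, column 3 = 7: row 8 has {1,2,3,4,5,6,8,9}; col 3 has {1,2,3,4,5,6,9}; box has {2,3,4,5,6,9} → only 7 remains.
row 9, column 3 = 8: row 9 has {2,4,5,7,9}; col 3 has {1,2,3,4,5,6,7,9}; box has {2,3,4,5,6,7,9} → only 8 remains.
row 9, column 6 = 6: row 9 has {2,4,5,7,8,9}; col 6 has {1,2,3,7,8}; box has {1,2,4,7,8,9} → only 6 remains.
row 9, column 9 = 1: row 9 has {2,4,5,6,7,8,9}; col 9 has {2,3,4,7,8}; box has {2,3,4,5,7,8,9}; main diagonal has {3,4,6,7,8,9} → only 1 remains.
row 1, column 1 = 5: row 1 has {1,2,3,4,7}; col 1 has {3,4,6,7,8}; box has {1,3,4,6}; main diagonal has {1,3,4,6,7,8,9} → only 5 remains.
row 1, column 2 = 8: row 1 has {1,2,3,4,5,7}; col 2 has {3,5,6,9}; box has {1,3,4,5,6} → only 8 remains.
row 1, column 6 = 9: row 1 has {1,2,3,4,5,7,8}; col 6 has {1,2,3,6,7,8}; box has {2,3,4,8} → only 9 remains.
row 2, column 1 = 9: row 2 has {1,2,3,4,5,6,8}; col 1 has {3,4,5,6,7,8}; box has {1,3,4,5,6,8} → only 9 remains.
row 2, column 4 = 7: row 2 has {1,2,3,4,5,6,8,9}; col 4 has {1,4,8}; box has {2,3,4,8,9} → only 7 remains.
row 3, column 1 = 2: row 3 has {3,4,6,8,9}; col 1 has {3,4,5,6,7,8,9}; box has {1,3,4,5,6,8,9} → only 2 remains.
row 3, column 2 = 7: row 3 has {2,3,4,6,8,9}; col 2 has {3,5,6,8,9}; box has {1,2,3,4,5,6,8,9} → only 7 remains.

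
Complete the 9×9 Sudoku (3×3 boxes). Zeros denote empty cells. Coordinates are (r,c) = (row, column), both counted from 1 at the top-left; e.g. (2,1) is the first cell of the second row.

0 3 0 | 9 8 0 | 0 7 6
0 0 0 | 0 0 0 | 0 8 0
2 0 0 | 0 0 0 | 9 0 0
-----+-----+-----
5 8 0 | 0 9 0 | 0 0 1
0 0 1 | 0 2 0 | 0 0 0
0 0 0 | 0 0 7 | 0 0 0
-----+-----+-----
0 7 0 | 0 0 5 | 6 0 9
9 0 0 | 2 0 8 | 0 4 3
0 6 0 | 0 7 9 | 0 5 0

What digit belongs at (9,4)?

3

(8,3) = 5: row 8 has {2,3,4,8,9}; col 3 has {1}; box has {6,7,9} → only 5 remains.
(1,3) = 4: row 1 has {3,6,7,8,9}; col 3 has {1,5}; box has {2,3} → only 4 remains.
(8,2) = 1: row 8 has {2,3,4,5,8,9}; col 2 has {3,6,7,8}; box has {5,6,7,9} → only 1 remains.
(8,5) = 6: row 8 has {1,2,3,4,5,8,9}; col 5 has {2,7,8,9}; box has {2,5,7,8,9} → only 6 remains.
(8,7) = 7: row 8 has {1,2,3,4,5,6,8,9}; col 7 has {6,9}; box has {3,4,5,6,9} → only 7 remains.
(1,1) = 1: row 1 has {3,4,6,7,8,9}; col 1 has {2,5,9}; box has {2,3,4} → only 1 remains.
(1,6) = 2: row 1 has {1,3,4,6,7,8,9}; col 6 has {5,7,8,9}; box has {8,9} → only 2 remains.
(1,7) = 5: row 1 has {1,2,3,4,6,7,8,9}; col 7 has {6,7,9}; box has {6,7,8,9} → only 5 remains.
(3,2) = 5: row 3 has {2,9}; col 2 has {1,3,6,7,8}; box has {1,2,3,4} → only 5 remains.
(3,9) = 4: row 3 has {2,5,9}; col 9 has {1,3,6,9}; box has {5,6,7,8,9} → only 4 remains.
(2,2) = 9: row 2 has {8}; col 2 has {1,3,5,6,7,8}; box has {1,2,3,4,5} → only 9 remains.
(2,9) = 2: row 2 has {8,9}; col 9 has {1,3,4,6,9}; box has {4,5,6,7,8,9} → only 2 remains.
(5,2) = 4: row 5 has {1,2}; col 2 has {1,3,5,6,7,8,9}; box has {1,5,8} → only 4 remains.
(6,2) = 2: row 6 has {7}; col 2 has {1,3,4,5,6,7,8,9}; box has {1,4,5,8} → only 2 remains.
(9,9) = 8: row 9 has {5,6,7,9}; col 9 has {1,2,3,4,6,9}; box has {3,4,5,6,7,9} → only 8 remains.
(6,9) = 5: row 6 has {2,7}; col 9 has {1,2,3,4,6,8,9}; box has {1} → only 5 remains.
(5,9) = 7: row 5 has {1,2,4}; col 9 has {1,2,3,4,5,6,8,9}; box has {1,5} → only 7 remains.
(3,3) = 8: in row 3, 8 can only go here (every other open cell in that row sees an 8).
(3,4) = 7: in row 3, 7 can only go here (every other open cell in that row sees a 7).
(3,6) = 6: in row 3, 6 can only go here (every other open cell in that row sees a 6).
(5,6) = 3: row 5 has {1,2,4,7}; col 6 has {2,5,6,7,8,9}; box has {2,7,9} → only 3 remains.
(5,7) = 8: row 5 has {1,2,3,4,7}; col 7 has {5,6,7,9}; box has {1,5,7} → only 8 remains.
(4,6) = 4: row 4 has {1,5,8,9}; col 6 has {2,3,5,6,7,8,9}; box has {2,3,7,9} → only 4 remains.
(5,1) = 6: row 5 has {1,2,3,4,7,8}; col 1 has {1,2,5,9}; box has {1,2,4,5,8} → only 6 remains.
(5,4) = 5: row 5 has {1,2,3,4,6,7,8}; col 4 has {2,7,9}; box has {2,3,4,7,9} → only 5 remains.
(5,8) = 9: row 5 has {1,2,3,4,5,6,7,8}; col 8 has {4,5,7,8}; box has {1,5,7,8} → only 9 remains.
(6,1) = 3: row 6 has {2,5,7}; col 1 has {1,2,5,6,9}; box has {1,2,4,5,6,8} → only 3 remains.
(6,3) = 9: row 6 has {2,3,5,7}; col 3 has {1,4,5,8}; box has {1,2,3,4,5,6,8} → only 9 remains.
(6,5) = 1: row 6 has {2,3,5,7,9}; col 5 has {2,6,7,8,9}; box has {2,3,4,5,7,9} → only 1 remains.
(6,7) = 4: row 6 has {1,2,3,5,7,9}; col 7 has {5,6,7,8,9}; box has {1,5,7,8,9} → only 4 remains.
(6,8) = 6: row 6 has {1,2,3,4,5,7,9}; col 8 has {4,5,7,8,9}; box has {1,4,5,7,8,9} → only 6 remains.
(9,1) = 4: row 9 has {5,6,7,8,9}; col 1 has {1,2,3,5,6,9}; box has {1,5,6,7,9} → only 4 remains.
(2,1) = 7: row 2 has {2,8,9}; col 1 has {1,2,3,4,5,6,9}; box has {1,2,3,4,5,8,9} → only 7 remains.
(2,3) = 6: row 2 has {2,7,8,9}; col 3 has {1,4,5,8,9}; box has {1,2,3,4,5,7,8,9} → only 6 remains.
(2,6) = 1: row 2 has {2,6,7,8,9}; col 6 has {2,3,4,5,6,7,8,9}; box has {2,6,7,8,9} → only 1 remains.
(2,7) = 3: row 2 has {1,2,6,7,8,9}; col 7 has {4,5,6,7,8,9}; box has {2,4,5,6,7,8,9} → only 3 remains.
(3,5) = 3: row 3 has {2,4,5,6,7,8,9}; col 5 has {1,2,6,7,8,9}; box has {1,2,6,7,8,9} → only 3 remains.
(3,8) = 1: row 3 has {2,3,4,5,6,7,8,9}; col 8 has {4,5,6,7,8,9}; box has {2,3,4,5,6,7,8,9} → only 1 remains.
(4,3) = 7: row 4 has {1,4,5,8,9}; col 3 has {1,4,5,6,8,9}; box has {1,2,3,4,5,6,8,9} → only 7 remains.
(4,4) = 6: row 4 has {1,4,5,7,8,9}; col 4 has {2,5,7,9}; box has {1,2,3,4,5,7,9} → only 6 remains.
(4,7) = 2: row 4 has {1,4,5,6,7,8,9}; col 7 has {3,4,5,6,7,8,9}; box has {1,4,5,6,7,8,9} → only 2 remains.
(4,8) = 3: row 4 has {1,2,4,5,6,7,8,9}; col 8 has {1,4,5,6,7,8,9}; box has {1,2,4,5,6,7,8,9} → only 3 remains.
(6,4) = 8: row 6 has {1,2,3,4,5,6,7,9}; col 4 has {2,5,6,7,9}; box has {1,2,3,4,5,6,7,9} → only 8 remains.
(7,1) = 8: row 7 has {5,6,7,9}; col 1 has {1,2,3,4,5,6,7,9}; box has {1,4,5,6,7,9} → only 8 remains.
(7,5) = 4: row 7 has {5,6,7,8,9}; col 5 has {1,2,3,6,7,8,9}; box has {2,5,6,7,8,9} → only 4 remains.
(7,8) = 2: row 7 has {4,5,6,7,8,9}; col 8 has {1,3,4,5,6,7,8,9}; box has {3,4,5,6,7,8,9} → only 2 remains.
(9,7) = 1: row 9 has {4,5,6,7,8,9}; col 7 has {2,3,4,5,6,7,8,9}; box has {2,3,4,5,6,7,8,9} → only 1 remains.
(2,4) = 4: row 2 has {1,2,3,6,7,8,9}; col 4 has {2,5,6,7,8,9}; box has {1,2,3,6,7,8,9} → only 4 remains.
(2,5) = 5: row 2 has {1,2,3,4,6,7,8,9}; col 5 has {1,2,3,4,6,7,8,9}; box has {1,2,3,4,6,7,8,9} → only 5 remains.
(7,3) = 3: row 7 has {2,4,5,6,7,8,9}; col 3 has {1,4,5,6,7,8,9}; box has {1,4,5,6,7,8,9} → only 3 remains.
(7,4) = 1: row 7 has {2,3,4,5,6,7,8,9}; col 4 has {2,4,5,6,7,8,9}; box has {2,4,5,6,7,8,9} → only 1 remains.
(9,3) = 2: row 9 has {1,4,5,6,7,8,9}; col 3 has {1,3,4,5,6,7,8,9}; box has {1,3,4,5,6,7,8,9} → only 2 remains.
(9,4) = 3: row 9 has {1,2,4,5,6,7,8,9}; col 4 has {1,2,4,5,6,7,8,9}; box has {1,2,4,5,6,7,8,9} → only 3 remains.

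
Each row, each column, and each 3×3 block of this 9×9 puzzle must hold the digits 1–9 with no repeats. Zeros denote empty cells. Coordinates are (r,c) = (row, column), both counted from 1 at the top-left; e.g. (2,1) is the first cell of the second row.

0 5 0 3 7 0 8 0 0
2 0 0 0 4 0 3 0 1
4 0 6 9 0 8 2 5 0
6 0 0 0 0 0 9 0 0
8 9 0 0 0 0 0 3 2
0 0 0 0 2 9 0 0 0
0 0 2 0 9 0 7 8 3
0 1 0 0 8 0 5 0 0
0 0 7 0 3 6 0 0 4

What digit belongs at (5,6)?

1

(2,6) = 5: row 2 has {1,2,3,4}; col 6 has {6,8,9}; box has {3,4,7,8,9} → only 5 remains.
(3,5) = 1: row 3 has {2,4,5,6,8,9}; col 5 has {2,3,4,7,8,9}; box has {3,4,5,7,8,9} → only 1 remains.
(3,9) = 7: row 3 has {1,2,4,5,6,8,9}; col 9 has {1,2,3,4}; box has {1,2,3,5,8} → only 7 remains.
(4,5) = 5: row 4 has {6,9}; col 5 has {1,2,3,4,7,8,9}; box has {2,9} → only 5 remains.
(4,9) = 8: row 4 has {5,6,9}; col 9 has {1,2,3,4,7}; box has {2,3,9} → only 8 remains.
(5,5) = 6: row 5 has {2,3,8,9}; col 5 has {1,2,3,4,5,7,8,9}; box has {2,5,9} → only 6 remains.
(7,1) = 5: row 7 has {2,3,7,8,9}; col 1 has {2,4,6,8}; box has {1,2,7} → only 5 remains.
(9,1) = 9: row 9 has {3,4,6,7}; col 1 has {2,4,5,6,8}; box has {1,2,5,7} → only 9 remains.
(9,2) = 8: row 9 has {3,4,6,7,9}; col 2 has {1,5,9}; box has {1,2,5,7,9} → only 8 remains.
(9,7) = 1: row 9 has {3,4,6,7,8,9}; col 7 has {2,3,5,7,8,9}; box has {3,4,5,7,8} → only 1 remains.
(9,8) = 2: row 9 has {1,3,4,6,7,8,9}; col 8 has {3,5,8}; box has {1,3,4,5,7,8} → only 2 remains.
(1,1) = 1: row 1 has {3,5,7,8}; col 1 has {2,4,5,6,8,9}; box has {2,4,5,6} → only 1 remains.
(1,3) = 9: row 1 has {1,3,5,7,8}; col 3 has {2,6,7}; box has {1,2,4,5,6} → only 9 remains.
(1,6) = 2: row 1 has {1,3,5,7,8,9}; col 6 has {5,6,8,9}; box has {1,3,4,5,7,8,9} → only 2 remains.
(1,9) = 6: row 1 has {1,2,3,5,7,8,9}; col 9 has {1,2,3,4,7,8}; box has {1,2,3,5,7,8} → only 6 remains.
(2,2) = 7: row 2 has {1,2,3,4,5}; col 2 has {1,5,8,9}; box has {1,2,4,5,6,9} → only 7 remains.
(2,3) = 8: row 2 has {1,2,3,4,5,7}; col 3 has {2,6,7,9}; box has {1,2,4,5,6,7,9} → only 8 remains.
(2,4) = 6: row 2 has {1,2,3,4,5,7,8}; col 4 has {3,9}; box has {1,2,3,4,5,7,8,9} → only 6 remains.
(2,8) = 9: row 2 has {1,2,3,4,5,6,7,8}; col 8 has {2,3,5,8}; box has {1,2,3,5,6,7,8} → only 9 remains.
(3,2) = 3: row 3 has {1,2,4,5,6,7,8,9}; col 2 has {1,5,7,8,9}; box has {1,2,4,5,6,7,8,9} → only 3 remains.
(5,7) = 4: row 5 has {2,3,6,8,9}; col 7 has {1,2,3,5,7,8,9}; box has {2,3,8,9} → only 4 remains.
(6,2) = 4: row 6 has {2,9}; col 2 has {1,3,5,7,8,9}; box has {6,8,9} → only 4 remains.
(6,7) = 6: row 6 has {2,4,9}; col 7 has {1,2,3,4,5,7,8,9}; box has {2,3,4,8,9} → only 6 remains.
(6,9) = 5: row 6 has {2,4,6,9}; col 9 has {1,2,3,4,6,7,8}; box has {2,3,4,6,8,9} → only 5 remains.
(7,2) = 6: row 7 has {2,3,5,7,8,9}; col 2 has {1,3,4,5,7,8,9}; box has {1,2,5,7,8,9} → only 6 remains.
(8,1) = 3: row 8 has {1,5,8}; col 1 has {1,2,4,5,6,8,9}; box has {1,2,5,6,7,8,9} → only 3 remains.
(8,3) = 4: row 8 has {1,3,5,8}; col 3 has {2,6,7,8,9}; box has {1,2,3,5,6,7,8,9} → only 4 remains.
(8,6) = 7: row 8 has {1,3,4,5,8}; col 6 has {2,5,6,8,9}; box has {3,6,8,9} → only 7 remains.
(8,8) = 6: row 8 has {1,3,4,5,7,8}; col 8 has {2,3,5,8,9}; box has {1,2,3,4,5,7,8} → only 6 remains.
(8,9) = 9: row 8 has {1,3,4,5,6,7,8}; col 9 has {1,2,3,4,5,6,7,8}; box has {1,2,3,4,5,6,7,8} → only 9 remains.
(9,4) = 5: row 9 has {1,2,3,4,6,7,8,9}; col 4 has {3,6,9}; box has {3,6,7,8,9} → only 5 remains.
(1,8) = 4: row 1 has {1,2,3,5,6,7,8,9}; col 8 has {2,3,5,6,8,9}; box has {1,2,3,5,6,7,8,9} → only 4 remains.
(4,2) = 2: row 4 has {5,6,8,9}; col 2 has {1,3,4,5,6,7,8,9}; box has {4,6,8,9} → only 2 remains.
(5,6) = 1: row 5 has {2,3,4,6,8,9}; col 6 has {2,5,6,7,8,9}; box has {2,5,6,9} → only 1 remains.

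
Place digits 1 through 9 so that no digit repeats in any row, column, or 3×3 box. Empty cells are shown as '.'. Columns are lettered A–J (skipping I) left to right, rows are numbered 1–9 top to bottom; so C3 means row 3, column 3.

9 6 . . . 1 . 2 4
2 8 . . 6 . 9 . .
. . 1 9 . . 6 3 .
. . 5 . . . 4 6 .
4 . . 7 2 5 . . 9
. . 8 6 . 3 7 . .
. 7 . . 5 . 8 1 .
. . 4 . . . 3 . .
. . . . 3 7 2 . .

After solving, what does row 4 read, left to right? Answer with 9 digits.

725198463

G1 = 5 (sole candidate).
F2 = 4 (sole candidate).
H2 = 7 (sole candidate).
J2 = 1 (sole candidate).
J3 = 8 (sole candidate).
G5 = 1 (sole candidate).
H5 = 8 (sole candidate).
A6 = 1 (sole candidate).
H6 = 5 (sole candidate).
J6 = 2 (sole candidate).
J7 = 6 (sole candidate).
H8 = 9 (sole candidate).
H9 = 4 (sole candidate).
J9 = 5 (sole candidate).
C2 = 3 (sole candidate).
D2 = 5 (sole candidate).
E3 = 7 (sole candidate).
F3 = 2 (sole candidate).
J4 = 3: row 4 has {4,5,6}; col 9 has {1,2,4,5,6,8,9}; box has {1,2,4,5,6,7,8,9} → only 3 remains.
B5 = 3 (sole candidate).
C5 = 6 (sole candidate).
B6 = 9 (sole candidate).
E6 = 4 (sole candidate).
A7 = 3 (sole candidate).
F7 = 9 (sole candidate).
J8 = 7 (sole candidate).
B9 = 1 (sole candidate).
C9 = 9 (sole candidate).
D9 = 8 (sole candidate).
C1 = 7 (sole candidate).
D1 = 3 (sole candidate).
E1 = 8 (sole candidate).
A3 = 5 (sole candidate).
B3 = 4 (sole candidate).
A4 = 7: row 4 has {3,4,5,6}; col 1 has {1,2,3,4,5,9}; box has {1,3,4,5,6,8,9} → only 7 remains.
B4 = 2: row 4 has {3,4,5,6,7}; col 2 has {1,3,4,6,7,8,9}; box has {1,3,4,5,6,7,8,9} → only 2 remains.
D4 = 1: row 4 has {2,3,4,5,6,7}; col 4 has {3,5,6,7,8,9}; box has {2,3,4,5,6,7} → only 1 remains.
E4 = 9: row 4 has {1,2,3,4,5,6,7}; col 5 has {2,3,4,5,6,7,8}; box has {1,2,3,4,5,6,7} → only 9 remains.
F4 = 8: row 4 has {1,2,3,4,5,6,7,9}; col 6 has {1,2,3,4,5,7,9}; box has {1,2,3,4,5,6,7,9} → only 8 remains.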